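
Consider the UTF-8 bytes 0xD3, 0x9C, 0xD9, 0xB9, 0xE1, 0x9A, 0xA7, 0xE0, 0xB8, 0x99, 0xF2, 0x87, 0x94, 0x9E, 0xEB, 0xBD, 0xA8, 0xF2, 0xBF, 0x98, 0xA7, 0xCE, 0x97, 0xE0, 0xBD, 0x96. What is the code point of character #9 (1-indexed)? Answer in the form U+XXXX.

U+0F56

Offset 0: leading byte 0xD3 = 11010011 → 2-byte char #1 = D3 9C.
Offset 2: leading byte 0xD9 = 11011001 → 2-byte char #2 = D9 B9.
Offset 4: leading byte 0xE1 = 11100001 → 3-byte char #3 = E1 9A A7.
Offset 7: leading byte 0xE0 = 11100000 → 3-byte char #4 = E0 B8 99.
Offset 10: leading byte 0xF2 = 11110010 → 4-byte char #5 = F2 87 94 9E.
Offset 14: leading byte 0xEB = 11101011 → 3-byte char #6 = EB BD A8.
Offset 17: leading byte 0xF2 = 11110010 → 4-byte char #7 = F2 BF 98 A7.
Offset 21: leading byte 0xCE = 11001110 → 2-byte char #8 = CE 97.
Offset 23: leading byte 0xE0 = 11100000 → 3-byte char #9 = E0 BD 96.
Leading byte 0xE0 = 11100000 matches 1110xxxx → 3-byte sequence.
Byte 1: 0xE0 = 11100000, payload 0000 (4 bits).
Byte 2: 0xBD = 10111101 (10xxxxxx ✓), payload 111101.
Byte 3: 0x96 = 10010110 (10xxxxxx ✓), payload 010110.
Concatenate: 0000111101010110 = 0xF56 (16 bits → U+0F56).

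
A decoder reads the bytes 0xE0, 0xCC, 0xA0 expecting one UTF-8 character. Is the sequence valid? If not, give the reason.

invalid (non-continuation byte where continuation expected)

Leading byte 0xE0 = 11100000 → 3-byte form.
Byte 2 is 0xCC = 11001100, which is not 10xxxxxx — expected a continuation byte.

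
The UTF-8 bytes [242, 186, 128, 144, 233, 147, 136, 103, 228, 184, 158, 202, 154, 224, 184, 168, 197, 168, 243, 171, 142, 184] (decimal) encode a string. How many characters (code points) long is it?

Byte at offset 0: 0xF2 = 11110010 → 4-byte char (#1). Advance 4.
Byte at offset 4: 0xE9 = 11101001 → 3-byte char (#2). Advance 3.
Byte at offset 7: 0x67 = 01100111 → 1-byte char (#3). Advance 1.
Byte at offset 8: 0xE4 = 11100100 → 3-byte char (#4). Advance 3.
Byte at offset 11: 0xCA = 11001010 → 2-byte char (#5). Advance 2.
Byte at offset 13: 0xE0 = 11100000 → 3-byte char (#6). Advance 3.
Byte at offset 16: 0xC5 = 11000101 → 2-byte char (#7). Advance 2.
Byte at offset 18: 0xF3 = 11110011 → 4-byte char (#8). Advance 4.
Reached end at offset 22 after 8 code points.

8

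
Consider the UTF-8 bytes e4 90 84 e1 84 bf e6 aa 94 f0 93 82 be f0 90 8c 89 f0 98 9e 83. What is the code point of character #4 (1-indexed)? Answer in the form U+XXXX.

Offset 0: leading byte 0xE4 = 11100100 → 3-byte char #1 = E4 90 84.
Offset 3: leading byte 0xE1 = 11100001 → 3-byte char #2 = E1 84 BF.
Offset 6: leading byte 0xE6 = 11100110 → 3-byte char #3 = E6 AA 94.
Offset 9: leading byte 0xF0 = 11110000 → 4-byte char #4 = F0 93 82 BE.
Leading byte 0xF0 = 11110000 matches 11110xxx → 4-byte sequence.
Byte 1: 0xF0 = 11110000, payload 000 (3 bits).
Byte 2: 0x93 = 10010011 (10xxxxxx ✓), payload 010011.
Byte 3: 0x82 = 10000010 (10xxxxxx ✓), payload 000010.
Byte 4: 0xBE = 10111110 (10xxxxxx ✓), payload 111110.
Concatenate: 000010011000010111110 = 0x130BE (21 bits → U+130BE).

U+130BE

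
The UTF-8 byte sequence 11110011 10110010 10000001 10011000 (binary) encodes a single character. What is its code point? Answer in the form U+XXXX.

U+F2058

Leading byte 0xF3 = 11110011 matches 11110xxx → 4-byte sequence.
Byte 1: 0xF3 = 11110011, payload 011 (3 bits).
Byte 2: 0xB2 = 10110010 (10xxxxxx ✓), payload 110010.
Byte 3: 0x81 = 10000001 (10xxxxxx ✓), payload 000001.
Byte 4: 0x98 = 10011000 (10xxxxxx ✓), payload 011000.
Concatenate: 011110010000001011000 = 0xF2058 (21 bits → U+F2058).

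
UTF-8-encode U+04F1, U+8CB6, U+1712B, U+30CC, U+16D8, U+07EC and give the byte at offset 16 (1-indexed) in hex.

1-indexed offset 16 is 0-indexed offset 15.
U+04F1 → 2-byte form D3 B1 at offsets 0–1.
U+8CB6 → 3-byte form E8 B2 B6 at offsets 2–4.
U+1712B → 4-byte form F0 97 84 AB at offsets 5–8.
U+30CC → 3-byte form E3 83 8C at offsets 9–11.
U+16D8 → 3-byte form E1 9B 98 at offsets 12–14.
U+07EC → 2-byte form DF AC at offsets 15–16.
Offset 15 falls in char 6's range; it's byte 1 of DF AC = 0xDF.

0xDF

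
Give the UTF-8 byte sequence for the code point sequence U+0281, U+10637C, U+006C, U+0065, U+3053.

U+0281: 2-byte form → CA 81.
U+10637C: 4-byte form → F4 86 8D BC.
U+006C: 1-byte form → 6C.
U+0065: 1-byte form → 65.
U+3053: 3-byte form → E3 81 93.
Concatenated (11 bytes): CA 81 F4 86 8D BC 6C 65 E3 81 93.

CA 81 F4 86 8D BC 6C 65 E3 81 93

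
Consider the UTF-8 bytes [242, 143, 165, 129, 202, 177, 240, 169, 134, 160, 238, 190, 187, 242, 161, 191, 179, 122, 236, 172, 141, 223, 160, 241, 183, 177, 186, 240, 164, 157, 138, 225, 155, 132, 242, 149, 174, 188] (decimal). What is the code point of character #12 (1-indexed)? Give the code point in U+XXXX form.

U+95BBC

Offset 0: leading byte 0xF2 = 11110010 → 4-byte char #1 = F2 8F A5 81.
Offset 4: leading byte 0xCA = 11001010 → 2-byte char #2 = CA B1.
Offset 6: leading byte 0xF0 = 11110000 → 4-byte char #3 = F0 A9 86 A0.
Offset 10: leading byte 0xEE = 11101110 → 3-byte char #4 = EE BE BB.
Offset 13: leading byte 0xF2 = 11110010 → 4-byte char #5 = F2 A1 BF B3.
Offset 17: leading byte 0x7A = 01111010 → 1-byte char #6 = 7A.
Offset 18: leading byte 0xEC = 11101100 → 3-byte char #7 = EC AC 8D.
Offset 21: leading byte 0xDF = 11011111 → 2-byte char #8 = DF A0.
Offset 23: leading byte 0xF1 = 11110001 → 4-byte char #9 = F1 B7 B1 BA.
Offset 27: leading byte 0xF0 = 11110000 → 4-byte char #10 = F0 A4 9D 8A.
Offset 31: leading byte 0xE1 = 11100001 → 3-byte char #11 = E1 9B 84.
Offset 34: leading byte 0xF2 = 11110010 → 4-byte char #12 = F2 95 AE BC.
Leading byte 0xF2 = 11110010 matches 11110xxx → 4-byte sequence.
Byte 1: 0xF2 = 11110010, payload 010 (3 bits).
Byte 2: 0x95 = 10010101 (10xxxxxx ✓), payload 010101.
Byte 3: 0xAE = 10101110 (10xxxxxx ✓), payload 101110.
Byte 4: 0xBC = 10111100 (10xxxxxx ✓), payload 111100.
Concatenate: 010010101101110111100 = 0x95BBC (21 bits → U+95BBC).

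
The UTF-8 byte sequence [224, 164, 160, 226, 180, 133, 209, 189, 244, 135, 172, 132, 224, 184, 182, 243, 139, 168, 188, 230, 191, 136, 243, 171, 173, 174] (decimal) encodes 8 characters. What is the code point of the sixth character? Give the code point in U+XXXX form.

U+CBA3C

Offset 0: leading byte 0xE0 = 11100000 → 3-byte char #1 = E0 A4 A0.
Offset 3: leading byte 0xE2 = 11100010 → 3-byte char #2 = E2 B4 85.
Offset 6: leading byte 0xD1 = 11010001 → 2-byte char #3 = D1 BD.
Offset 8: leading byte 0xF4 = 11110100 → 4-byte char #4 = F4 87 AC 84.
Offset 12: leading byte 0xE0 = 11100000 → 3-byte char #5 = E0 B8 B6.
Offset 15: leading byte 0xF3 = 11110011 → 4-byte char #6 = F3 8B A8 BC.
Leading byte 0xF3 = 11110011 matches 11110xxx → 4-byte sequence.
Byte 1: 0xF3 = 11110011, payload 011 (3 bits).
Byte 2: 0x8B = 10001011 (10xxxxxx ✓), payload 001011.
Byte 3: 0xA8 = 10101000 (10xxxxxx ✓), payload 101000.
Byte 4: 0xBC = 10111100 (10xxxxxx ✓), payload 111100.
Concatenate: 011001011101000111100 = 0xCBA3C (21 bits → U+CBA3C).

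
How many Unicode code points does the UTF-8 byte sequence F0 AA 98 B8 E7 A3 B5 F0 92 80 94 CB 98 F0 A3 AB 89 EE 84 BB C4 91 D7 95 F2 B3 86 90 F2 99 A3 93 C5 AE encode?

Byte at offset 0: 0xF0 = 11110000 → 4-byte char (#1). Advance 4.
Byte at offset 4: 0xE7 = 11100111 → 3-byte char (#2). Advance 3.
Byte at offset 7: 0xF0 = 11110000 → 4-byte char (#3). Advance 4.
Byte at offset 11: 0xCB = 11001011 → 2-byte char (#4). Advance 2.
Byte at offset 13: 0xF0 = 11110000 → 4-byte char (#5). Advance 4.
Byte at offset 17: 0xEE = 11101110 → 3-byte char (#6). Advance 3.
Byte at offset 20: 0xC4 = 11000100 → 2-byte char (#7). Advance 2.
Byte at offset 22: 0xD7 = 11010111 → 2-byte char (#8). Advance 2.
Byte at offset 24: 0xF2 = 11110010 → 4-byte char (#9). Advance 4.
Byte at offset 28: 0xF2 = 11110010 → 4-byte char (#10). Advance 4.
Byte at offset 32: 0xC5 = 11000101 → 2-byte char (#11). Advance 2.
Reached end at offset 34 after 11 code points.

11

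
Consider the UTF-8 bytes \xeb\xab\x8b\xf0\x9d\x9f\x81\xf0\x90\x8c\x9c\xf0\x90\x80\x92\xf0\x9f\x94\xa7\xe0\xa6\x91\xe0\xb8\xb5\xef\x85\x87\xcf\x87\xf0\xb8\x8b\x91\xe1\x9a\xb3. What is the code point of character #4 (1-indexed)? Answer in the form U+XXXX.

Offset 0: leading byte 0xEB = 11101011 → 3-byte char #1 = EB AB 8B.
Offset 3: leading byte 0xF0 = 11110000 → 4-byte char #2 = F0 9D 9F 81.
Offset 7: leading byte 0xF0 = 11110000 → 4-byte char #3 = F0 90 8C 9C.
Offset 11: leading byte 0xF0 = 11110000 → 4-byte char #4 = F0 90 80 92.
Leading byte 0xF0 = 11110000 matches 11110xxx → 4-byte sequence.
Byte 1: 0xF0 = 11110000, payload 000 (3 bits).
Byte 2: 0x90 = 10010000 (10xxxxxx ✓), payload 010000.
Byte 3: 0x80 = 10000000 (10xxxxxx ✓), payload 000000.
Byte 4: 0x92 = 10010010 (10xxxxxx ✓), payload 010010.
Concatenate: 000010000000000010010 = 0x10012 (21 bits → U+10012).

U+10012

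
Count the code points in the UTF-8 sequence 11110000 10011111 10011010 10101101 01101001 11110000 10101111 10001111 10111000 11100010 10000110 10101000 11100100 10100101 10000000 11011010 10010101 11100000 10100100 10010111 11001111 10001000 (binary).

Byte at offset 0: 0xF0 = 11110000 → 4-byte char (#1). Advance 4.
Byte at offset 4: 0x69 = 01101001 → 1-byte char (#2). Advance 1.
Byte at offset 5: 0xF0 = 11110000 → 4-byte char (#3). Advance 4.
Byte at offset 9: 0xE2 = 11100010 → 3-byte char (#4). Advance 3.
Byte at offset 12: 0xE4 = 11100100 → 3-byte char (#5). Advance 3.
Byte at offset 15: 0xDA = 11011010 → 2-byte char (#6). Advance 2.
Byte at offset 17: 0xE0 = 11100000 → 3-byte char (#7). Advance 3.
Byte at offset 20: 0xCF = 11001111 → 2-byte char (#8). Advance 2.
Reached end at offset 22 after 8 code points.

8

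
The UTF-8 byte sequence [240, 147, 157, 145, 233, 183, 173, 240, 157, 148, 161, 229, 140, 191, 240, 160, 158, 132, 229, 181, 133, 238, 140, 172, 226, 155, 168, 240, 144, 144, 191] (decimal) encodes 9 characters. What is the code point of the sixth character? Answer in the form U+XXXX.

Offset 0: leading byte 0xF0 = 11110000 → 4-byte char #1 = F0 93 9D 91.
Offset 4: leading byte 0xE9 = 11101001 → 3-byte char #2 = E9 B7 AD.
Offset 7: leading byte 0xF0 = 11110000 → 4-byte char #3 = F0 9D 94 A1.
Offset 11: leading byte 0xE5 = 11100101 → 3-byte char #4 = E5 8C BF.
Offset 14: leading byte 0xF0 = 11110000 → 4-byte char #5 = F0 A0 9E 84.
Offset 18: leading byte 0xE5 = 11100101 → 3-byte char #6 = E5 B5 85.
Leading byte 0xE5 = 11100101 matches 1110xxxx → 3-byte sequence.
Byte 1: 0xE5 = 11100101, payload 0101 (4 bits).
Byte 2: 0xB5 = 10110101 (10xxxxxx ✓), payload 110101.
Byte 3: 0x85 = 10000101 (10xxxxxx ✓), payload 000101.
Concatenate: 0101110101000101 = 0x5D45 (16 bits → U+5D45).

U+5D45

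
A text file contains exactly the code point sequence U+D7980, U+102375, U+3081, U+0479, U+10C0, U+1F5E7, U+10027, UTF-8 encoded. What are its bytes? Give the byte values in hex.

U+D7980: 4-byte form → F3 97 A6 80.
U+102375: 4-byte form → F4 82 8D B5.
U+3081: 3-byte form → E3 82 81.
U+0479: 2-byte form → D1 B9.
U+10C0: 3-byte form → E1 83 80.
U+1F5E7: 4-byte form → F0 9F 97 A7.
U+10027: 4-byte form → F0 90 80 A7.
Concatenated (24 bytes): F3 97 A6 80 F4 82 8D B5 E3 82 81 D1 B9 E1 83 80 F0 9F 97 A7 F0 90 80 A7.

F3 97 A6 80 F4 82 8D B5 E3 82 81 D1 B9 E1 83 80 F0 9F 97 A7 F0 90 80 A7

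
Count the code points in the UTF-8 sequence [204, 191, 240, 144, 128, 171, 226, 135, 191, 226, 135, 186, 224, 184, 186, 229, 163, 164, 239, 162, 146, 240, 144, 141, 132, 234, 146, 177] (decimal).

9

Byte at offset 0: 0xCC = 11001100 → 2-byte char (#1). Advance 2.
Byte at offset 2: 0xF0 = 11110000 → 4-byte char (#2). Advance 4.
Byte at offset 6: 0xE2 = 11100010 → 3-byte char (#3). Advance 3.
Byte at offset 9: 0xE2 = 11100010 → 3-byte char (#4). Advance 3.
Byte at offset 12: 0xE0 = 11100000 → 3-byte char (#5). Advance 3.
Byte at offset 15: 0xE5 = 11100101 → 3-byte char (#6). Advance 3.
Byte at offset 18: 0xEF = 11101111 → 3-byte char (#7). Advance 3.
Byte at offset 21: 0xF0 = 11110000 → 4-byte char (#8). Advance 4.
Byte at offset 25: 0xEA = 11101010 → 3-byte char (#9). Advance 3.
Reached end at offset 28 after 9 code points.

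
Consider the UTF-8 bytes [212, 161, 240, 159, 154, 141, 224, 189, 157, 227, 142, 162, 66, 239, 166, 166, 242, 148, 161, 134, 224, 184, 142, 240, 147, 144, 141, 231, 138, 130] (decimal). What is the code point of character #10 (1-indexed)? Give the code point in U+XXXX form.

Offset 0: leading byte 0xD4 = 11010100 → 2-byte char #1 = D4 A1.
Offset 2: leading byte 0xF0 = 11110000 → 4-byte char #2 = F0 9F 9A 8D.
Offset 6: leading byte 0xE0 = 11100000 → 3-byte char #3 = E0 BD 9D.
Offset 9: leading byte 0xE3 = 11100011 → 3-byte char #4 = E3 8E A2.
Offset 12: leading byte 0x42 = 01000010 → 1-byte char #5 = 42.
Offset 13: leading byte 0xEF = 11101111 → 3-byte char #6 = EF A6 A6.
Offset 16: leading byte 0xF2 = 11110010 → 4-byte char #7 = F2 94 A1 86.
Offset 20: leading byte 0xE0 = 11100000 → 3-byte char #8 = E0 B8 8E.
Offset 23: leading byte 0xF0 = 11110000 → 4-byte char #9 = F0 93 90 8D.
Offset 27: leading byte 0xE7 = 11100111 → 3-byte char #10 = E7 8A 82.
Leading byte 0xE7 = 11100111 matches 1110xxxx → 3-byte sequence.
Byte 1: 0xE7 = 11100111, payload 0111 (4 bits).
Byte 2: 0x8A = 10001010 (10xxxxxx ✓), payload 001010.
Byte 3: 0x82 = 10000010 (10xxxxxx ✓), payload 000010.
Concatenate: 0111001010000010 = 0x7282 (16 bits → U+7282).

U+7282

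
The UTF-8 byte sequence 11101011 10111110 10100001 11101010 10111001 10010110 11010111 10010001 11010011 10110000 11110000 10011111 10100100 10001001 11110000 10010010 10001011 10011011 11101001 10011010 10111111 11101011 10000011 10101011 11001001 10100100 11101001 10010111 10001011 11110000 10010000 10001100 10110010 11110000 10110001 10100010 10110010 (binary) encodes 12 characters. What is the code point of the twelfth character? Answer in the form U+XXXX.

Offset 0: leading byte 0xEB = 11101011 → 3-byte char #1 = EB BE A1.
Offset 3: leading byte 0xEA = 11101010 → 3-byte char #2 = EA B9 96.
Offset 6: leading byte 0xD7 = 11010111 → 2-byte char #3 = D7 91.
Offset 8: leading byte 0xD3 = 11010011 → 2-byte char #4 = D3 B0.
Offset 10: leading byte 0xF0 = 11110000 → 4-byte char #5 = F0 9F A4 89.
Offset 14: leading byte 0xF0 = 11110000 → 4-byte char #6 = F0 92 8B 9B.
Offset 18: leading byte 0xE9 = 11101001 → 3-byte char #7 = E9 9A BF.
Offset 21: leading byte 0xEB = 11101011 → 3-byte char #8 = EB 83 AB.
Offset 24: leading byte 0xC9 = 11001001 → 2-byte char #9 = C9 A4.
Offset 26: leading byte 0xE9 = 11101001 → 3-byte char #10 = E9 97 8B.
Offset 29: leading byte 0xF0 = 11110000 → 4-byte char #11 = F0 90 8C B2.
Offset 33: leading byte 0xF0 = 11110000 → 4-byte char #12 = F0 B1 A2 B2.
Leading byte 0xF0 = 11110000 matches 11110xxx → 4-byte sequence.
Byte 1: 0xF0 = 11110000, payload 000 (3 bits).
Byte 2: 0xB1 = 10110001 (10xxxxxx ✓), payload 110001.
Byte 3: 0xA2 = 10100010 (10xxxxxx ✓), payload 100010.
Byte 4: 0xB2 = 10110010 (10xxxxxx ✓), payload 110010.
Concatenate: 000110001100010110010 = 0x318B2 (21 bits → U+318B2).

U+318B2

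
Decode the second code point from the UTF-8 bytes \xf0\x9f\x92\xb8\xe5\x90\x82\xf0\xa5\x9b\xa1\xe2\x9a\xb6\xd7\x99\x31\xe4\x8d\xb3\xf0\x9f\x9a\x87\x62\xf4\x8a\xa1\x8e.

U+5402

Offset 0: leading byte 0xF0 = 11110000 → 4-byte char #1 = F0 9F 92 B8.
Offset 4: leading byte 0xE5 = 11100101 → 3-byte char #2 = E5 90 82.
Leading byte 0xE5 = 11100101 matches 1110xxxx → 3-byte sequence.
Byte 1: 0xE5 = 11100101, payload 0101 (4 bits).
Byte 2: 0x90 = 10010000 (10xxxxxx ✓), payload 010000.
Byte 3: 0x82 = 10000010 (10xxxxxx ✓), payload 000010.
Concatenate: 0101010000000010 = 0x5402 (16 bits → U+5402).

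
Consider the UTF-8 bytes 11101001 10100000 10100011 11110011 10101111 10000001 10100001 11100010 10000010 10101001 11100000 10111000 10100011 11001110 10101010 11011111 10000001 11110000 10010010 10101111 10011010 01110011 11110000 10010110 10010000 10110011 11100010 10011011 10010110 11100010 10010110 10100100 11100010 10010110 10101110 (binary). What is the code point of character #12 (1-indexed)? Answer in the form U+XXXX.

Offset 0: leading byte 0xE9 = 11101001 → 3-byte char #1 = E9 A0 A3.
Offset 3: leading byte 0xF3 = 11110011 → 4-byte char #2 = F3 AF 81 A1.
Offset 7: leading byte 0xE2 = 11100010 → 3-byte char #3 = E2 82 A9.
Offset 10: leading byte 0xE0 = 11100000 → 3-byte char #4 = E0 B8 A3.
Offset 13: leading byte 0xCE = 11001110 → 2-byte char #5 = CE AA.
Offset 15: leading byte 0xDF = 11011111 → 2-byte char #6 = DF 81.
Offset 17: leading byte 0xF0 = 11110000 → 4-byte char #7 = F0 92 AF 9A.
Offset 21: leading byte 0x73 = 01110011 → 1-byte char #8 = 73.
Offset 22: leading byte 0xF0 = 11110000 → 4-byte char #9 = F0 96 90 B3.
Offset 26: leading byte 0xE2 = 11100010 → 3-byte char #10 = E2 9B 96.
Offset 29: leading byte 0xE2 = 11100010 → 3-byte char #11 = E2 96 A4.
Offset 32: leading byte 0xE2 = 11100010 → 3-byte char #12 = E2 96 AE.
Leading byte 0xE2 = 11100010 matches 1110xxxx → 3-byte sequence.
Byte 1: 0xE2 = 11100010, payload 0010 (4 bits).
Byte 2: 0x96 = 10010110 (10xxxxxx ✓), payload 010110.
Byte 3: 0xAE = 10101110 (10xxxxxx ✓), payload 101110.
Concatenate: 0010010110101110 = 0x25AE (16 bits → U+25AE).

U+25AE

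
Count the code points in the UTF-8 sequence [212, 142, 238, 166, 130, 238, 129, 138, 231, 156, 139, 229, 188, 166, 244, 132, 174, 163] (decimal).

Byte at offset 0: 0xD4 = 11010100 → 2-byte char (#1). Advance 2.
Byte at offset 2: 0xEE = 11101110 → 3-byte char (#2). Advance 3.
Byte at offset 5: 0xEE = 11101110 → 3-byte char (#3). Advance 3.
Byte at offset 8: 0xE7 = 11100111 → 3-byte char (#4). Advance 3.
Byte at offset 11: 0xE5 = 11100101 → 3-byte char (#5). Advance 3.
Byte at offset 14: 0xF4 = 11110100 → 4-byte char (#6). Advance 4.
Reached end at offset 18 after 6 code points.

6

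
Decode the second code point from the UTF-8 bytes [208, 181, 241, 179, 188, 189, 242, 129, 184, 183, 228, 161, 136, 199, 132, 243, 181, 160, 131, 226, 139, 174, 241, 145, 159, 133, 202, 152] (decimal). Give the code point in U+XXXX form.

Offset 0: leading byte 0xD0 = 11010000 → 2-byte char #1 = D0 B5.
Offset 2: leading byte 0xF1 = 11110001 → 4-byte char #2 = F1 B3 BC BD.
Leading byte 0xF1 = 11110001 matches 11110xxx → 4-byte sequence.
Byte 1: 0xF1 = 11110001, payload 001 (3 bits).
Byte 2: 0xB3 = 10110011 (10xxxxxx ✓), payload 110011.
Byte 3: 0xBC = 10111100 (10xxxxxx ✓), payload 111100.
Byte 4: 0xBD = 10111101 (10xxxxxx ✓), payload 111101.
Concatenate: 001110011111100111101 = 0x73F3D (21 bits → U+73F3D).

U+73F3D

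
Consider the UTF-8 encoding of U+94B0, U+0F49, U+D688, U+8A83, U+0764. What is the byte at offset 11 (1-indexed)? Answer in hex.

0xAA

1-indexed offset 11 is 0-indexed offset 10.
U+94B0 → 3-byte form E9 92 B0 at offsets 0–2.
U+0F49 → 3-byte form E0 BD 89 at offsets 3–5.
U+D688 → 3-byte form ED 9A 88 at offsets 6–8.
U+8A83 → 3-byte form E8 AA 83 at offsets 9–11.
Offset 10 falls in char 4's range; it's byte 2 of E8 AA 83 = 0xAA.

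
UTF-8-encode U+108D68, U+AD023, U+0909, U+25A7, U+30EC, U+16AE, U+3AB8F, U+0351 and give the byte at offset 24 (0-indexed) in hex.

0xCD

U+108D68 → 4-byte form F4 88 B5 A8 at offsets 0–3.
U+AD023 → 4-byte form F2 AD 80 A3 at offsets 4–7.
U+0909 → 3-byte form E0 A4 89 at offsets 8–10.
U+25A7 → 3-byte form E2 96 A7 at offsets 11–13.
U+30EC → 3-byte form E3 83 AC at offsets 14–16.
U+16AE → 3-byte form E1 9A AE at offsets 17–19.
U+3AB8F → 4-byte form F0 BA AE 8F at offsets 20–23.
U+0351 → 2-byte form CD 91 at offsets 24–25.
Offset 24 falls in char 8's range; it's byte 1 of CD 91 = 0xCD.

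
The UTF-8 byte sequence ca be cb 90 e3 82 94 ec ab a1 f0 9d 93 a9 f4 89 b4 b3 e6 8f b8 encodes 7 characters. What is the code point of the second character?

U+02D0

Offset 0: leading byte 0xCA = 11001010 → 2-byte char #1 = CA BE.
Offset 2: leading byte 0xCB = 11001011 → 2-byte char #2 = CB 90.
Leading byte 0xCB = 11001011 matches 110xxxxx → 2-byte sequence.
Byte 1: 0xCB = 11001011, payload 01011 (5 bits).
Byte 2: 0x90 = 10010000 (10xxxxxx ✓), payload 010000.
Concatenate: 01011010000 = 0x2D0 (11 bits → U+02D0).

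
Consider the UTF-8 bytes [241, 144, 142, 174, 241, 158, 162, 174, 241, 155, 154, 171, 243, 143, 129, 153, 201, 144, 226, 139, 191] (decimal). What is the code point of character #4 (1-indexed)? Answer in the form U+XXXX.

Offset 0: leading byte 0xF1 = 11110001 → 4-byte char #1 = F1 90 8E AE.
Offset 4: leading byte 0xF1 = 11110001 → 4-byte char #2 = F1 9E A2 AE.
Offset 8: leading byte 0xF1 = 11110001 → 4-byte char #3 = F1 9B 9A AB.
Offset 12: leading byte 0xF3 = 11110011 → 4-byte char #4 = F3 8F 81 99.
Leading byte 0xF3 = 11110011 matches 11110xxx → 4-byte sequence.
Byte 1: 0xF3 = 11110011, payload 011 (3 bits).
Byte 2: 0x8F = 10001111 (10xxxxxx ✓), payload 001111.
Byte 3: 0x81 = 10000001 (10xxxxxx ✓), payload 000001.
Byte 4: 0x99 = 10011001 (10xxxxxx ✓), payload 011001.
Concatenate: 011001111000001011001 = 0xCF059 (21 bits → U+CF059).

U+CF059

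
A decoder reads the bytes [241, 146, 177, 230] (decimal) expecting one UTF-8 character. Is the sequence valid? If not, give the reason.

invalid (non-continuation byte where continuation expected)

Leading byte 0xF1 = 11110001 → 4-byte form.
Byte 4 is 0xE6 = 11100110, which is not 10xxxxxx — expected a continuation byte.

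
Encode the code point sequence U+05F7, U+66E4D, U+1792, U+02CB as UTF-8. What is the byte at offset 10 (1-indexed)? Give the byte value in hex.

1-indexed offset 10 is 0-indexed offset 9.
U+05F7 → 2-byte form D7 B7 at offsets 0–1.
U+66E4D → 4-byte form F1 A6 B9 8D at offsets 2–5.
U+1792 → 3-byte form E1 9E 92 at offsets 6–8.
U+02CB → 2-byte form CB 8B at offsets 9–10.
Offset 9 falls in char 4's range; it's byte 1 of CB 8B = 0xCB.

0xCB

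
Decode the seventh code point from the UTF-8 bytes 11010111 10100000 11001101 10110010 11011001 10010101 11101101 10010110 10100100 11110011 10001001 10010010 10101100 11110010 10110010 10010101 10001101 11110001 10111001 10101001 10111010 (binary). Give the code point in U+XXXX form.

Offset 0: leading byte 0xD7 = 11010111 → 2-byte char #1 = D7 A0.
Offset 2: leading byte 0xCD = 11001101 → 2-byte char #2 = CD B2.
Offset 4: leading byte 0xD9 = 11011001 → 2-byte char #3 = D9 95.
Offset 6: leading byte 0xED = 11101101 → 3-byte char #4 = ED 96 A4.
Offset 9: leading byte 0xF3 = 11110011 → 4-byte char #5 = F3 89 92 AC.
Offset 13: leading byte 0xF2 = 11110010 → 4-byte char #6 = F2 B2 95 8D.
Offset 17: leading byte 0xF1 = 11110001 → 4-byte char #7 = F1 B9 A9 BA.
Leading byte 0xF1 = 11110001 matches 11110xxx → 4-byte sequence.
Byte 1: 0xF1 = 11110001, payload 001 (3 bits).
Byte 2: 0xB9 = 10111001 (10xxxxxx ✓), payload 111001.
Byte 3: 0xA9 = 10101001 (10xxxxxx ✓), payload 101001.
Byte 4: 0xBA = 10111010 (10xxxxxx ✓), payload 111010.
Concatenate: 001111001101001111010 = 0x79A7A (21 bits → U+79A7A).

U+79A7A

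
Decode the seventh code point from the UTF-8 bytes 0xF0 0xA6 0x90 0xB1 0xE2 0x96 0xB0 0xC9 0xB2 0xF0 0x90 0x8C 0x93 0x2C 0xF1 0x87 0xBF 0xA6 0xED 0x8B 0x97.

U+D2D7

Offset 0: leading byte 0xF0 = 11110000 → 4-byte char #1 = F0 A6 90 B1.
Offset 4: leading byte 0xE2 = 11100010 → 3-byte char #2 = E2 96 B0.
Offset 7: leading byte 0xC9 = 11001001 → 2-byte char #3 = C9 B2.
Offset 9: leading byte 0xF0 = 11110000 → 4-byte char #4 = F0 90 8C 93.
Offset 13: leading byte 0x2C = 00101100 → 1-byte char #5 = 2C.
Offset 14: leading byte 0xF1 = 11110001 → 4-byte char #6 = F1 87 BF A6.
Offset 18: leading byte 0xED = 11101101 → 3-byte char #7 = ED 8B 97.
Leading byte 0xED = 11101101 matches 1110xxxx → 3-byte sequence.
Byte 1: 0xED = 11101101, payload 1101 (4 bits).
Byte 2: 0x8B = 10001011 (10xxxxxx ✓), payload 001011.
Byte 3: 0x97 = 10010111 (10xxxxxx ✓), payload 010111.
Concatenate: 1101001011010111 = 0xD2D7 (16 bits → U+D2D7).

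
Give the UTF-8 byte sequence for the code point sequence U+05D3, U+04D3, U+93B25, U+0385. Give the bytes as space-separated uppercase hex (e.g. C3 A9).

U+05D3: 2-byte form → D7 93.
U+04D3: 2-byte form → D3 93.
U+93B25: 4-byte form → F2 93 AC A5.
U+0385: 2-byte form → CE 85.
Concatenated (10 bytes): D7 93 D3 93 F2 93 AC A5 CE 85.

D7 93 D3 93 F2 93 AC A5 CE 85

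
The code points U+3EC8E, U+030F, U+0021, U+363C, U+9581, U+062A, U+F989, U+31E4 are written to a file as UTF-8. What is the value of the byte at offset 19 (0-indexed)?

U+3EC8E → 4-byte form F0 BE B2 8E at offsets 0–3.
U+030F → 2-byte form CC 8F at offsets 4–5.
U+0021 → 1-byte form 21 at offsets 6–6.
U+363C → 3-byte form E3 98 BC at offsets 7–9.
U+9581 → 3-byte form E9 96 81 at offsets 10–12.
U+062A → 2-byte form D8 AA at offsets 13–14.
U+F989 → 3-byte form EF A6 89 at offsets 15–17.
U+31E4 → 3-byte form E3 87 A4 at offsets 18–20.
Offset 19 falls in char 8's range; it's byte 2 of E3 87 A4 = 0x87.

0x87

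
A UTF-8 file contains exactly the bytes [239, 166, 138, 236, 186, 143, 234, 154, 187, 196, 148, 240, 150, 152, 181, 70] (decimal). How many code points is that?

6

Byte at offset 0: 0xEF = 11101111 → 3-byte char (#1). Advance 3.
Byte at offset 3: 0xEC = 11101100 → 3-byte char (#2). Advance 3.
Byte at offset 6: 0xEA = 11101010 → 3-byte char (#3). Advance 3.
Byte at offset 9: 0xC4 = 11000100 → 2-byte char (#4). Advance 2.
Byte at offset 11: 0xF0 = 11110000 → 4-byte char (#5). Advance 4.
Byte at offset 15: 0x46 = 01000110 → 1-byte char (#6). Advance 1.
Reached end at offset 16 after 6 code points.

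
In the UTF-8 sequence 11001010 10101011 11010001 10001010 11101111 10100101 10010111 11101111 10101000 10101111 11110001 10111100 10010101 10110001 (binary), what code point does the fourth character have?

Offset 0: leading byte 0xCA = 11001010 → 2-byte char #1 = CA AB.
Offset 2: leading byte 0xD1 = 11010001 → 2-byte char #2 = D1 8A.
Offset 4: leading byte 0xEF = 11101111 → 3-byte char #3 = EF A5 97.
Offset 7: leading byte 0xEF = 11101111 → 3-byte char #4 = EF A8 AF.
Leading byte 0xEF = 11101111 matches 1110xxxx → 3-byte sequence.
Byte 1: 0xEF = 11101111, payload 1111 (4 bits).
Byte 2: 0xA8 = 10101000 (10xxxxxx ✓), payload 101000.
Byte 3: 0xAF = 10101111 (10xxxxxx ✓), payload 101111.
Concatenate: 1111101000101111 = 0xFA2F (16 bits → U+FA2F).

U+FA2F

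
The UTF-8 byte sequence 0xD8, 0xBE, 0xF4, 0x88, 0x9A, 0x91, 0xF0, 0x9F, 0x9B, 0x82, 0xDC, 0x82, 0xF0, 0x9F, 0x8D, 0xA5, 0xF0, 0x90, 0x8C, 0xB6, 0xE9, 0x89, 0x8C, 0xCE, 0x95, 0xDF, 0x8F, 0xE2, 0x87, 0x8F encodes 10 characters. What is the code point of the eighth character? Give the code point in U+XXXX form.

U+0395

Offset 0: leading byte 0xD8 = 11011000 → 2-byte char #1 = D8 BE.
Offset 2: leading byte 0xF4 = 11110100 → 4-byte char #2 = F4 88 9A 91.
Offset 6: leading byte 0xF0 = 11110000 → 4-byte char #3 = F0 9F 9B 82.
Offset 10: leading byte 0xDC = 11011100 → 2-byte char #4 = DC 82.
Offset 12: leading byte 0xF0 = 11110000 → 4-byte char #5 = F0 9F 8D A5.
Offset 16: leading byte 0xF0 = 11110000 → 4-byte char #6 = F0 90 8C B6.
Offset 20: leading byte 0xE9 = 11101001 → 3-byte char #7 = E9 89 8C.
Offset 23: leading byte 0xCE = 11001110 → 2-byte char #8 = CE 95.
Leading byte 0xCE = 11001110 matches 110xxxxx → 2-byte sequence.
Byte 1: 0xCE = 11001110, payload 01110 (5 bits).
Byte 2: 0x95 = 10010101 (10xxxxxx ✓), payload 010101.
Concatenate: 01110010101 = 0x395 (11 bits → U+0395).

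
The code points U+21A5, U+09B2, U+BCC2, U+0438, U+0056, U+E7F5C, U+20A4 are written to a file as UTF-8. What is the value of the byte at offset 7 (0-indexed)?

0xB3

U+21A5 → 3-byte form E2 86 A5 at offsets 0–2.
U+09B2 → 3-byte form E0 A6 B2 at offsets 3–5.
U+BCC2 → 3-byte form EB B3 82 at offsets 6–8.
Offset 7 falls in char 3's range; it's byte 2 of EB B3 82 = 0xB3.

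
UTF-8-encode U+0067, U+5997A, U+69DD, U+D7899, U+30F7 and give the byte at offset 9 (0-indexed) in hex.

0x97

U+0067 → 1-byte form 67 at offsets 0–0.
U+5997A → 4-byte form F1 99 A5 BA at offsets 1–4.
U+69DD → 3-byte form E6 A7 9D at offsets 5–7.
U+D7899 → 4-byte form F3 97 A2 99 at offsets 8–11.
Offset 9 falls in char 4's range; it's byte 2 of F3 97 A2 99 = 0x97.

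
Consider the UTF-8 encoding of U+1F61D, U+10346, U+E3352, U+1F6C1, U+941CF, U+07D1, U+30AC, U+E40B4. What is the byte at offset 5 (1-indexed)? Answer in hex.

0xF0

1-indexed offset 5 is 0-indexed offset 4.
U+1F61D → 4-byte form F0 9F 98 9D at offsets 0–3.
U+10346 → 4-byte form F0 90 8D 86 at offsets 4–7.
Offset 4 falls in char 2's range; it's byte 1 of F0 90 8D 86 = 0xF0.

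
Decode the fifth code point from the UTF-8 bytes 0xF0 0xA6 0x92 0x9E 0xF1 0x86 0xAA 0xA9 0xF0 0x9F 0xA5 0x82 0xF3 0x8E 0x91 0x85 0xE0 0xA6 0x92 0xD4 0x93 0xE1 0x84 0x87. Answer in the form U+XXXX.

Offset 0: leading byte 0xF0 = 11110000 → 4-byte char #1 = F0 A6 92 9E.
Offset 4: leading byte 0xF1 = 11110001 → 4-byte char #2 = F1 86 AA A9.
Offset 8: leading byte 0xF0 = 11110000 → 4-byte char #3 = F0 9F A5 82.
Offset 12: leading byte 0xF3 = 11110011 → 4-byte char #4 = F3 8E 91 85.
Offset 16: leading byte 0xE0 = 11100000 → 3-byte char #5 = E0 A6 92.
Leading byte 0xE0 = 11100000 matches 1110xxxx → 3-byte sequence.
Byte 1: 0xE0 = 11100000, payload 0000 (4 bits).
Byte 2: 0xA6 = 10100110 (10xxxxxx ✓), payload 100110.
Byte 3: 0x92 = 10010010 (10xxxxxx ✓), payload 010010.
Concatenate: 0000100110010010 = 0x992 (16 bits → U+0992).

U+0992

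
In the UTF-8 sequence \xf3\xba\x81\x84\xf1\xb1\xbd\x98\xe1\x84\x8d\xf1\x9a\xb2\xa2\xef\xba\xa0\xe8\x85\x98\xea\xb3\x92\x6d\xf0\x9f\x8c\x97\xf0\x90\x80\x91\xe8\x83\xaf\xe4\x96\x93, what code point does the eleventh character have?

U+80EF

Offset 0: leading byte 0xF3 = 11110011 → 4-byte char #1 = F3 BA 81 84.
Offset 4: leading byte 0xF1 = 11110001 → 4-byte char #2 = F1 B1 BD 98.
Offset 8: leading byte 0xE1 = 11100001 → 3-byte char #3 = E1 84 8D.
Offset 11: leading byte 0xF1 = 11110001 → 4-byte char #4 = F1 9A B2 A2.
Offset 15: leading byte 0xEF = 11101111 → 3-byte char #5 = EF BA A0.
Offset 18: leading byte 0xE8 = 11101000 → 3-byte char #6 = E8 85 98.
Offset 21: leading byte 0xEA = 11101010 → 3-byte char #7 = EA B3 92.
Offset 24: leading byte 0x6D = 01101101 → 1-byte char #8 = 6D.
Offset 25: leading byte 0xF0 = 11110000 → 4-byte char #9 = F0 9F 8C 97.
Offset 29: leading byte 0xF0 = 11110000 → 4-byte char #10 = F0 90 80 91.
Offset 33: leading byte 0xE8 = 11101000 → 3-byte char #11 = E8 83 AF.
Leading byte 0xE8 = 11101000 matches 1110xxxx → 3-byte sequence.
Byte 1: 0xE8 = 11101000, payload 1000 (4 bits).
Byte 2: 0x83 = 10000011 (10xxxxxx ✓), payload 000011.
Byte 3: 0xAF = 10101111 (10xxxxxx ✓), payload 101111.
Concatenate: 1000000011101111 = 0x80EF (16 bits → U+80EF).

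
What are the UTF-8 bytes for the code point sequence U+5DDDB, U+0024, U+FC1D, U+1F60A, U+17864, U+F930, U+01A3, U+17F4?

F1 9D B7 9B 24 EF B0 9D F0 9F 98 8A F0 97 A1 A4 EF A4 B0 C6 A3 E1 9F B4

U+5DDDB: 4-byte form → F1 9D B7 9B.
U+0024: 1-byte form → 24.
U+FC1D: 3-byte form → EF B0 9D.
U+1F60A: 4-byte form → F0 9F 98 8A.
U+17864: 4-byte form → F0 97 A1 A4.
U+F930: 3-byte form → EF A4 B0.
U+01A3: 2-byte form → C6 A3.
U+17F4: 3-byte form → E1 9F B4.
Concatenated (24 bytes): F1 9D B7 9B 24 EF B0 9D F0 9F 98 8A F0 97 A1 A4 EF A4 B0 C6 A3 E1 9F B4.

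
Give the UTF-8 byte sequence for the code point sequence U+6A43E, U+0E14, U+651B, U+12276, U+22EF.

F1 AA 90 BE E0 B8 94 E6 94 9B F0 92 89 B6 E2 8B AF

U+6A43E: 4-byte form → F1 AA 90 BE.
U+0E14: 3-byte form → E0 B8 94.
U+651B: 3-byte form → E6 94 9B.
U+12276: 4-byte form → F0 92 89 B6.
U+22EF: 3-byte form → E2 8B AF.
Concatenated (17 bytes): F1 AA 90 BE E0 B8 94 E6 94 9B F0 92 89 B6 E2 8B AF.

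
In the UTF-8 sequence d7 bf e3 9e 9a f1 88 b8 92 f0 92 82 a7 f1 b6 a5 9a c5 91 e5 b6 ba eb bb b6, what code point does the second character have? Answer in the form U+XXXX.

Offset 0: leading byte 0xD7 = 11010111 → 2-byte char #1 = D7 BF.
Offset 2: leading byte 0xE3 = 11100011 → 3-byte char #2 = E3 9E 9A.
Leading byte 0xE3 = 11100011 matches 1110xxxx → 3-byte sequence.
Byte 1: 0xE3 = 11100011, payload 0011 (4 bits).
Byte 2: 0x9E = 10011110 (10xxxxxx ✓), payload 011110.
Byte 3: 0x9A = 10011010 (10xxxxxx ✓), payload 011010.
Concatenate: 0011011110011010 = 0x379A (16 bits → U+379A).

U+379A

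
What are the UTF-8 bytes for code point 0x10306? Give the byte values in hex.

F0 90 8C 86

U+10306 = 0x10306 = 66310 decimal. In range U+10000–U+10FFFF → 4-byte form: 11110xxx 10xxxxxx 10xxxxxx 10xxxxxx.
Binary (21 bits): 000010000001100000110.
Split 3+6+6+6: 000 | 010000 | 001100 | 000110.
Byte 1: 11110000 = 0xF0.
Byte 2: 10010000 = 0x90.
Byte 3: 10001100 = 0x8C.
Byte 4: 10000110 = 0x86.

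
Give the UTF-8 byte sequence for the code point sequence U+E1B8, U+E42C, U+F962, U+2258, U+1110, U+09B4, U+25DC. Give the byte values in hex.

U+E1B8: 3-byte form → EE 86 B8.
U+E42C: 3-byte form → EE 90 AC.
U+F962: 3-byte form → EF A5 A2.
U+2258: 3-byte form → E2 89 98.
U+1110: 3-byte form → E1 84 90.
U+09B4: 3-byte form → E0 A6 B4.
U+25DC: 3-byte form → E2 97 9C.
Concatenated (21 bytes): EE 86 B8 EE 90 AC EF A5 A2 E2 89 98 E1 84 90 E0 A6 B4 E2 97 9C.

EE 86 B8 EE 90 AC EF A5 A2 E2 89 98 E1 84 90 E0 A6 B4 E2 97 9C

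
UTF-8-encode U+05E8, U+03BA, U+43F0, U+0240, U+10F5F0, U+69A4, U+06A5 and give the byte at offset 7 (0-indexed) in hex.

U+05E8 → 2-byte form D7 A8 at offsets 0–1.
U+03BA → 2-byte form CE BA at offsets 2–3.
U+43F0 → 3-byte form E4 8F B0 at offsets 4–6.
U+0240 → 2-byte form C9 80 at offsets 7–8.
Offset 7 falls in char 4's range; it's byte 1 of C9 80 = 0xC9.

0xC9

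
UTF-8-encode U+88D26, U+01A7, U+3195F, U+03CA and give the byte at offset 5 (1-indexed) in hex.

0xC6

1-indexed offset 5 is 0-indexed offset 4.
U+88D26 → 4-byte form F2 88 B4 A6 at offsets 0–3.
U+01A7 → 2-byte form C6 A7 at offsets 4–5.
Offset 4 falls in char 2's range; it's byte 1 of C6 A7 = 0xC6.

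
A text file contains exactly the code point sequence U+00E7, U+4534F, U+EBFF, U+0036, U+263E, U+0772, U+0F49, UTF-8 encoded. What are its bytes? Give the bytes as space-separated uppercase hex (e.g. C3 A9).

C3 A7 F1 85 8D 8F EE AF BF 36 E2 98 BE DD B2 E0 BD 89

U+00E7: 2-byte form → C3 A7.
U+4534F: 4-byte form → F1 85 8D 8F.
U+EBFF: 3-byte form → EE AF BF.
U+0036: 1-byte form → 36.
U+263E: 3-byte form → E2 98 BE.
U+0772: 2-byte form → DD B2.
U+0F49: 3-byte form → E0 BD 89.
Concatenated (18 bytes): C3 A7 F1 85 8D 8F EE AF BF 36 E2 98 BE DD B2 E0 BD 89.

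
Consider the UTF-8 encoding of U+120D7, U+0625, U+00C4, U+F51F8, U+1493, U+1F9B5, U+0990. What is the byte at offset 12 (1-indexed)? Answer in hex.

1-indexed offset 12 is 0-indexed offset 11.
U+120D7 → 4-byte form F0 92 83 97 at offsets 0–3.
U+0625 → 2-byte form D8 A5 at offsets 4–5.
U+00C4 → 2-byte form C3 84 at offsets 6–7.
U+F51F8 → 4-byte form F3 B5 87 B8 at offsets 8–11.
Offset 11 falls in char 4's range; it's byte 4 of F3 B5 87 B8 = 0xB8.

0xB8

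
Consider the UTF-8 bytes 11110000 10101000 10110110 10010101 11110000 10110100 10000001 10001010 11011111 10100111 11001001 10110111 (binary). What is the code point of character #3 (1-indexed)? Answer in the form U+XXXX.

U+07E7

Offset 0: leading byte 0xF0 = 11110000 → 4-byte char #1 = F0 A8 B6 95.
Offset 4: leading byte 0xF0 = 11110000 → 4-byte char #2 = F0 B4 81 8A.
Offset 8: leading byte 0xDF = 11011111 → 2-byte char #3 = DF A7.
Leading byte 0xDF = 11011111 matches 110xxxxx → 2-byte sequence.
Byte 1: 0xDF = 11011111, payload 11111 (5 bits).
Byte 2: 0xA7 = 10100111 (10xxxxxx ✓), payload 100111.
Concatenate: 11111100111 = 0x7E7 (11 bits → U+07E7).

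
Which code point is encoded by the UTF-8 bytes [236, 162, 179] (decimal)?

Leading byte 0xEC = 11101100 matches 1110xxxx → 3-byte sequence.
Byte 1: 0xEC = 11101100, payload 1100 (4 bits).
Byte 2: 0xA2 = 10100010 (10xxxxxx ✓), payload 100010.
Byte 3: 0xB3 = 10110011 (10xxxxxx ✓), payload 110011.
Concatenate: 1100100010110011 = 0xC8B3 (16 bits → U+C8B3).

U+C8B3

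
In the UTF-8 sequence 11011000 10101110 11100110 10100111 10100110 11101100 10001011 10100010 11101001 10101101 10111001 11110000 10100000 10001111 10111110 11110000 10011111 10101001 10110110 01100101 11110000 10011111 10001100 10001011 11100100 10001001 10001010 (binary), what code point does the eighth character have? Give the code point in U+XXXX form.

Offset 0: leading byte 0xD8 = 11011000 → 2-byte char #1 = D8 AE.
Offset 2: leading byte 0xE6 = 11100110 → 3-byte char #2 = E6 A7 A6.
Offset 5: leading byte 0xEC = 11101100 → 3-byte char #3 = EC 8B A2.
Offset 8: leading byte 0xE9 = 11101001 → 3-byte char #4 = E9 AD B9.
Offset 11: leading byte 0xF0 = 11110000 → 4-byte char #5 = F0 A0 8F BE.
Offset 15: leading byte 0xF0 = 11110000 → 4-byte char #6 = F0 9F A9 B6.
Offset 19: leading byte 0x65 = 01100101 → 1-byte char #7 = 65.
Offset 20: leading byte 0xF0 = 11110000 → 4-byte char #8 = F0 9F 8C 8B.
Leading byte 0xF0 = 11110000 matches 11110xxx → 4-byte sequence.
Byte 1: 0xF0 = 11110000, payload 000 (3 bits).
Byte 2: 0x9F = 10011111 (10xxxxxx ✓), payload 011111.
Byte 3: 0x8C = 10001100 (10xxxxxx ✓), payload 001100.
Byte 4: 0x8B = 10001011 (10xxxxxx ✓), payload 001011.
Concatenate: 000011111001100001011 = 0x1F30B (21 bits → U+1F30B).

U+1F30B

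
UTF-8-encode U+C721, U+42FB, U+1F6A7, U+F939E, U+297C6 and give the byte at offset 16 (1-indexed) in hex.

1-indexed offset 16 is 0-indexed offset 15.
U+C721 → 3-byte form EC 9C A1 at offsets 0–2.
U+42FB → 3-byte form E4 8B BB at offsets 3–5.
U+1F6A7 → 4-byte form F0 9F 9A A7 at offsets 6–9.
U+F939E → 4-byte form F3 B9 8E 9E at offsets 10–13.
U+297C6 → 4-byte form F0 A9 9F 86 at offsets 14–17.
Offset 15 falls in char 5's range; it's byte 2 of F0 A9 9F 86 = 0xA9.

0xA9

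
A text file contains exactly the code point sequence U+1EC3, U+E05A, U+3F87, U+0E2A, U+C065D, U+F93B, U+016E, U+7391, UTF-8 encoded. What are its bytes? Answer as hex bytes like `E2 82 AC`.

U+1EC3: 3-byte form → E1 BB 83.
U+E05A: 3-byte form → EE 81 9A.
U+3F87: 3-byte form → E3 BE 87.
U+0E2A: 3-byte form → E0 B8 AA.
U+C065D: 4-byte form → F3 80 99 9D.
U+F93B: 3-byte form → EF A4 BB.
U+016E: 2-byte form → C5 AE.
U+7391: 3-byte form → E7 8E 91.
Concatenated (24 bytes): E1 BB 83 EE 81 9A E3 BE 87 E0 B8 AA F3 80 99 9D EF A4 BB C5 AE E7 8E 91.

E1 BB 83 EE 81 9A E3 BE 87 E0 B8 AA F3 80 99 9D EF A4 BB C5 AE E7 8E 91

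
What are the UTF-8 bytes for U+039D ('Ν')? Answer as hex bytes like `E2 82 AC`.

U+039D = 0x39D = 925 decimal. In range U+0080–U+07FF → 2-byte form: 110xxxxx 10xxxxxx.
Binary (11 bits): 01110011101.
Split 5+6: 01110 | 011101.
Byte 1: 11001110 = 0xCE.
Byte 2: 10011101 = 0x9D.

CE 9D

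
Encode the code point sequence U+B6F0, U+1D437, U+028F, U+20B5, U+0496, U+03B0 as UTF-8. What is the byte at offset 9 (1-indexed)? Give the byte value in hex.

0x8F

1-indexed offset 9 is 0-indexed offset 8.
U+B6F0 → 3-byte form EB 9B B0 at offsets 0–2.
U+1D437 → 4-byte form F0 9D 90 B7 at offsets 3–6.
U+028F → 2-byte form CA 8F at offsets 7–8.
Offset 8 falls in char 3's range; it's byte 2 of CA 8F = 0x8F.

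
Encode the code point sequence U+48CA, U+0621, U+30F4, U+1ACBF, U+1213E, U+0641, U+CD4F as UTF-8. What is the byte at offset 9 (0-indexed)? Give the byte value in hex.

U+48CA → 3-byte form E4 A3 8A at offsets 0–2.
U+0621 → 2-byte form D8 A1 at offsets 3–4.
U+30F4 → 3-byte form E3 83 B4 at offsets 5–7.
U+1ACBF → 4-byte form F0 9A B2 BF at offsets 8–11.
Offset 9 falls in char 4's range; it's byte 2 of F0 9A B2 BF = 0x9A.

0x9A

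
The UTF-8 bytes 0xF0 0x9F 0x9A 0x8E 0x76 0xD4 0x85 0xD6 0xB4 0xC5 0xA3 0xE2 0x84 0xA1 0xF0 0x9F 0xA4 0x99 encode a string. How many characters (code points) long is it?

7

Byte at offset 0: 0xF0 = 11110000 → 4-byte char (#1). Advance 4.
Byte at offset 4: 0x76 = 01110110 → 1-byte char (#2). Advance 1.
Byte at offset 5: 0xD4 = 11010100 → 2-byte char (#3). Advance 2.
Byte at offset 7: 0xD6 = 11010110 → 2-byte char (#4). Advance 2.
Byte at offset 9: 0xC5 = 11000101 → 2-byte char (#5). Advance 2.
Byte at offset 11: 0xE2 = 11100010 → 3-byte char (#6). Advance 3.
Byte at offset 14: 0xF0 = 11110000 → 4-byte char (#7). Advance 4.
Reached end at offset 18 after 7 code points.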